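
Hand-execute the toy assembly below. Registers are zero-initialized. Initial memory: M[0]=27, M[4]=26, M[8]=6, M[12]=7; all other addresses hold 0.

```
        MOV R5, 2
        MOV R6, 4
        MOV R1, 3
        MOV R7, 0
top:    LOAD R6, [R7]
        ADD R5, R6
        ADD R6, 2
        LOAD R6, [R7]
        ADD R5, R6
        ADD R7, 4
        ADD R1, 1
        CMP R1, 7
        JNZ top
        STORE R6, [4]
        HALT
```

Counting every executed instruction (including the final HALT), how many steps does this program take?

R5=2
R6=4
R1=3
R7=0
R6=M[0]=27
R5=2+27=29
R6=27+2=29
R6=M[0]=27
R5=29+27=56
R7=0+4=4
R1=3+1=4
CMP R1, 7  (cmp 4,7)
JNZ top: taken
R6=M[4]=26
R5=56+26=82
R6=26+2=28
R6=M[4]=26
R5=82+26=108
R7=4+4=8
R1=4+1=5
CMP R1, 7  (cmp 5,7)
JNZ top: taken
R6=M[8]=6
R5=108+6=114
R6=6+2=8
R6=M[8]=6
R5=114+6=120
R7=8+4=12
R1=5+1=6
CMP R1, 7  (cmp 6,7)
JNZ top: taken
R6=M[12]=7
R5=120+7=127
R6=7+2=9
R6=M[12]=7
R5=127+7=134
R7=12+4=16
R1=6+1=7
CMP R1, 7  (cmp 7,7)
JNZ top: not taken
STORE R6, [4] → M[4]=7
halt.
Total executed instructions: 42.

42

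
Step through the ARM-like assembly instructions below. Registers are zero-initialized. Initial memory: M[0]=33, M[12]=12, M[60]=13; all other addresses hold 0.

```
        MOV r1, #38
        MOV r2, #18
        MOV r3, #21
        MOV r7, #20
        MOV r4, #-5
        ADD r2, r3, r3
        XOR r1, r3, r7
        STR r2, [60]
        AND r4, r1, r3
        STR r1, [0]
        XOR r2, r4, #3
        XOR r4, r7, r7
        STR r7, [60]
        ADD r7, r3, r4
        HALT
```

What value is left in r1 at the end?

1

r1=38
r2=18
r3=21
r7=20
r4=-5
r2=21+21=42
r1=21^20=1
STR r2, [60] → M[60]=42
r4=1&21=1
STR r1, [0] → M[0]=1
r2=1^3=2
r4=20^20=0
STR r7, [60] → M[60]=20
r7=21+0=21
halt.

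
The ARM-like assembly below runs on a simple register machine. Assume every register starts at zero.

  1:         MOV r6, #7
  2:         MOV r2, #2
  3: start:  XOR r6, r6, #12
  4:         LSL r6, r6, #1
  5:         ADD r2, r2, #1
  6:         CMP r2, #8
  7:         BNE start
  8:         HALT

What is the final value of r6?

MOV r6, #7 → r6=7
MOV r2, #2 → r2=2
XOR r6, r6, #12 → r6=7^12=11
LSL r6, r6, #1 → r6=11<<1=22
ADD r2, r2, #1 → r2=2+1=3
CMP r2, #8  (cmp 3,8)
BNE start: taken
XOR r6, r6, #12 → r6=22^12=26
LSL r6, r6, #1 → r6=26<<1=52
ADD r2, r2, #1 → r2=3+1=4
CMP r2, #8  (cmp 4,8)
BNE start: taken
XOR r6, r6, #12 → r6=52^12=56
LSL r6, r6, #1 → r6=56<<1=112
ADD r2, r2, #1 → r2=4+1=5
CMP r2, #8  (cmp 5,8)
BNE start: taken
XOR r6, r6, #12 → r6=112^12=124
LSL r6, r6, #1 → r6=124<<1=248
ADD r2, r2, #1 → r2=5+1=6
CMP r2, #8  (cmp 6,8)
BNE start: taken
XOR r6, r6, #12 → r6=248^12=244
LSL r6, r6, #1 → r6=244<<1=488
ADD r2, r2, #1 → r2=6+1=7
CMP r2, #8  (cmp 7,8)
BNE start: taken
XOR r6, r6, #12 → r6=488^12=484
LSL r6, r6, #1 → r6=484<<1=968
ADD r2, r2, #1 → r2=7+1=8
CMP r2, #8  (cmp 8,8)
BNE start: not taken
halt.

968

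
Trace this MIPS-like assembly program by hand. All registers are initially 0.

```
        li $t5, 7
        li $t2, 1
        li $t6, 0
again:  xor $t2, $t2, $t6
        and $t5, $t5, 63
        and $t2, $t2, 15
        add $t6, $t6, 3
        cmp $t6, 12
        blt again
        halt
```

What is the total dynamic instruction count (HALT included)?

$t5=7
$t2=1
$t6=0
$t2=1^0=1
$t5=7&63=7
$t2=1&15=1
$t6=0+3=3
cmp $t6, 12  (cmp 3,12)
blt again: taken
$t2=1^3=2
$t5=7&63=7
$t2=2&15=2
$t6=3+3=6
cmp $t6, 12  (cmp 6,12)
blt again: taken
$t2=2^6=4
$t5=7&63=7
$t2=4&15=4
$t6=6+3=9
cmp $t6, 12  (cmp 9,12)
blt again: taken
$t2=4^9=13
$t5=7&63=7
$t2=13&15=13
$t6=9+3=12
cmp $t6, 12  (cmp 12,12)
blt again: not taken
halt.
Total executed instructions: 28.

28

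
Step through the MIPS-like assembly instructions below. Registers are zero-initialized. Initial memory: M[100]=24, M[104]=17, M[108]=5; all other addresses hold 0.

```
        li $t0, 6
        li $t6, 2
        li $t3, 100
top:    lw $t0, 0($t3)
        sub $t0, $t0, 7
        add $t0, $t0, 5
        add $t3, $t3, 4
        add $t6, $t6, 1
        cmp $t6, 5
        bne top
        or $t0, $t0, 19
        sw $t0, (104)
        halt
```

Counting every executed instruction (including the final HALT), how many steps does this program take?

$t0=6
$t6=2
$t3=100
$t0=M[100]=24
$t0=24-7=17
$t0=17+5=22
$t3=100+4=104
$t6=2+1=3
cmp $t6, 5  (cmp 3,5)
bne top: taken
$t0=M[104]=17
$t0=17-7=10
$t0=10+5=15
$t3=104+4=108
$t6=3+1=4
cmp $t6, 5  (cmp 4,5)
bne top: taken
$t0=M[108]=5
$t0=5-7=-2
$t0=(-2)+5=3
$t3=108+4=112
$t6=4+1=5
cmp $t6, 5  (cmp 5,5)
bne top: not taken
$t0=3|19=19
sw $t0, (104) → M[104]=19
halt.
Total executed instructions: 27.

27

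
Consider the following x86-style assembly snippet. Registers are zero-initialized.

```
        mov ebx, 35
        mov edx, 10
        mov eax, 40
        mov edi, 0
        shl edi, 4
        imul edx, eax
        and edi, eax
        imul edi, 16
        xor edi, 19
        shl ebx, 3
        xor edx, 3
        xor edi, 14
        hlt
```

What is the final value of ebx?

ebx=35
edx=10
eax=40
edi=0
edi=0<<4=0
edx=10*40=400
edi=0&40=0
edi=0*16=0
edi=0^19=19
ebx=35<<3=280
edx=400^3=403
edi=19^14=29
halt.

280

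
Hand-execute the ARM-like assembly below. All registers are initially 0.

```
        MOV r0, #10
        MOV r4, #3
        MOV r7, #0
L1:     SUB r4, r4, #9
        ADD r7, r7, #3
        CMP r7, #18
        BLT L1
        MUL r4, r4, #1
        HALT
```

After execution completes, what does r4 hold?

after MOV r0, #10: r0=10
after MOV r4, #3: r4=3
after MOV r7, #0: r7=0
after SUB r4, r4, #9: r4=3-9=-6
after ADD r7, r7, #3: r7=0+3=3
CMP r7, #18  (cmp 3,18)
BLT L1: taken
after SUB r4, r4, #9: r4=(-6)-9=-15
after ADD r7, r7, #3: r7=3+3=6
CMP r7, #18  (cmp 6,18)
BLT L1: taken
after SUB r4, r4, #9: r4=(-15)-9=-24
after ADD r7, r7, #3: r7=6+3=9
CMP r7, #18  (cmp 9,18)
BLT L1: taken
after SUB r4, r4, #9: r4=(-24)-9=-33
after ADD r7, r7, #3: r7=9+3=12
CMP r7, #18  (cmp 12,18)
BLT L1: taken
after SUB r4, r4, #9: r4=(-33)-9=-42
after ADD r7, r7, #3: r7=12+3=15
CMP r7, #18  (cmp 15,18)
BLT L1: taken
after SUB r4, r4, #9: r4=(-42)-9=-51
after ADD r7, r7, #3: r7=15+3=18
CMP r7, #18  (cmp 18,18)
BLT L1: not taken
after MUL r4, r4, #1: r4=(-51)*1=-51
halt.

-51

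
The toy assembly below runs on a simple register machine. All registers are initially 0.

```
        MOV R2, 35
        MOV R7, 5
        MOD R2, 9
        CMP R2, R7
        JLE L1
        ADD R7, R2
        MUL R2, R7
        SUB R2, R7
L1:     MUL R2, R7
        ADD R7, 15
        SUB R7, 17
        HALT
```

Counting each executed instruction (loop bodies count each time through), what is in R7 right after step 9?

13

R2=35
R7=5
R2=35%9=8
CMP R2, R7  (cmp 8,5)
JLE L1: not taken
R7=5+8=13
R2=8*13=104
R2=104-13=91
R2=91*13=1183
After step 9: R7 = 13.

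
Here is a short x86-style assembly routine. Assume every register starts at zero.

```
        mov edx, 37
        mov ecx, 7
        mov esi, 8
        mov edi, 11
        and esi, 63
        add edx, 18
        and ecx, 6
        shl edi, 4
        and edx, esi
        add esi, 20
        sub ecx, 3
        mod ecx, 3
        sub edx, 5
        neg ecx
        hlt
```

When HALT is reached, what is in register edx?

after mov edx, 37: edx=37
after mov ecx, 7: ecx=7
after mov esi, 8: esi=8
after mov edi, 11: edi=11
after and esi, 63: esi=8&63=8
after add edx, 18: edx=37+18=55
after and ecx, 6: ecx=7&6=6
after shl edi, 4: edi=11<<4=176
after and edx, esi: edx=55&8=0
after add esi, 20: esi=8+20=28
after sub ecx, 3: ecx=6-3=3
after mod ecx, 3: ecx=3%3=0
after sub edx, 5: edx=0-5=-5
after neg ecx: ecx=-(0)=0
halt.

-5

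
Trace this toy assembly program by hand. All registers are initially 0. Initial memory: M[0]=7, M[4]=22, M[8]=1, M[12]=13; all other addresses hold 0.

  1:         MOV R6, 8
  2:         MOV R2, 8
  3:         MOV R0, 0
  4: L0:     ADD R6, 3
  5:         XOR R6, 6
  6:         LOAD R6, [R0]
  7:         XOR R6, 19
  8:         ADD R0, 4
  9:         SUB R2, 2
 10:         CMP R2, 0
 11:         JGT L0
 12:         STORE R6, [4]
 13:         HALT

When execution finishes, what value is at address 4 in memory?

MOV R6, 8 → R6=8
MOV R2, 8 → R2=8
MOV R0, 0 → R0=0
ADD R6, 3 → R6=8+3=11
XOR R6, 6 → R6=11^6=13
LOAD R6, [R0] → R6=M[0]=7
XOR R6, 19 → R6=7^19=20
ADD R0, 4 → R0=0+4=4
SUB R2, 2 → R2=8-2=6
CMP R2, 0  (cmp 6,0)
JGT L0: taken
ADD R6, 3 → R6=20+3=23
XOR R6, 6 → R6=23^6=17
LOAD R6, [R0] → R6=M[4]=22
XOR R6, 19 → R6=22^19=5
ADD R0, 4 → R0=4+4=8
SUB R2, 2 → R2=6-2=4
CMP R2, 0  (cmp 4,0)
JGT L0: taken
ADD R6, 3 → R6=5+3=8
XOR R6, 6 → R6=8^6=14
LOAD R6, [R0] → R6=M[8]=1
XOR R6, 19 → R6=1^19=18
ADD R0, 4 → R0=8+4=12
SUB R2, 2 → R2=4-2=2
CMP R2, 0  (cmp 2,0)
JGT L0: taken
ADD R6, 3 → R6=18+3=21
XOR R6, 6 → R6=21^6=19
LOAD R6, [R0] → R6=M[12]=13
XOR R6, 19 → R6=13^19=30
ADD R0, 4 → R0=12+4=16
SUB R2, 2 → R2=2-2=0
CMP R2, 0  (cmp 0,0)
JGT L0: not taken
STORE R6, [4] → M[4]=30
halt.

30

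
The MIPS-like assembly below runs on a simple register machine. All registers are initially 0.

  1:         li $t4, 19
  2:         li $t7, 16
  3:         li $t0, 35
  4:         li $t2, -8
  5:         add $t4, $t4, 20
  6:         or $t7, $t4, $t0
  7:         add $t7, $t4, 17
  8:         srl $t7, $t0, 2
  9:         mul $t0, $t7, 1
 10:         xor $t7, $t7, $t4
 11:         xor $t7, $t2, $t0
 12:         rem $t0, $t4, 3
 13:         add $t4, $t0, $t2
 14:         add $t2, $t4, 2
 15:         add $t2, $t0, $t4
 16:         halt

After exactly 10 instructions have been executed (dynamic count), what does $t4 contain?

39

$t4=19
$t7=16
$t0=35
$t2=-8
$t4=19+20=39
$t7=39|35=39
$t7=39+17=56
$t7=35>>2=8
$t0=8*1=8
$t7=8^39=47
After step 10: $t4 = 39.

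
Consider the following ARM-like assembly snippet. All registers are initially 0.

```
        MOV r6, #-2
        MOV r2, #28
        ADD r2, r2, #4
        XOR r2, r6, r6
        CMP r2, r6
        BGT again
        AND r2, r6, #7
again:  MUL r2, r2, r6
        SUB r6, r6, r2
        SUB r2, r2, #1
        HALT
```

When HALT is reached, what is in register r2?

-1

r6=-2
r2=28
r2=28+4=32
r2=(-2)^(-2)=0
CMP r2, r6  (cmp 0,-2)
BGT again: taken
r2=0*(-2)=0
r6=(-2)-0=-2
r2=0-1=-1
halt.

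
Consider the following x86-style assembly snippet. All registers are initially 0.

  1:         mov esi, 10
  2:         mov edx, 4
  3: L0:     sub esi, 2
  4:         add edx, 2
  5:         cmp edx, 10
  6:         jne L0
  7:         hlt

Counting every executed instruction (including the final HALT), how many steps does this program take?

15

after mov esi, 10: esi=10
after mov edx, 4: edx=4
after sub esi, 2: esi=10-2=8
after add edx, 2: edx=4+2=6
cmp edx, 10  (cmp 6,10)
jne L0: taken
after sub esi, 2: esi=8-2=6
after add edx, 2: edx=6+2=8
cmp edx, 10  (cmp 8,10)
jne L0: taken
after sub esi, 2: esi=6-2=4
after add edx, 2: edx=8+2=10
cmp edx, 10  (cmp 10,10)
jne L0: not taken
halt.
Total executed instructions: 15.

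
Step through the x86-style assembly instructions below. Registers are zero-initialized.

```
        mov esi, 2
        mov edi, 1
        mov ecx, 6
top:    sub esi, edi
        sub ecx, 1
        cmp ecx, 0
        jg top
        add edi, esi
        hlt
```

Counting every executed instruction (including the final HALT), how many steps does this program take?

mov esi, 2 → esi=2
mov edi, 1 → edi=1
mov ecx, 6 → ecx=6
sub esi, edi → esi=2-1=1
sub ecx, 1 → ecx=6-1=5
cmp ecx, 0  (cmp 5,0)
jg top: taken
sub esi, edi → esi=1-1=0
sub ecx, 1 → ecx=5-1=4
cmp ecx, 0  (cmp 4,0)
jg top: taken
sub esi, edi → esi=0-1=-1
sub ecx, 1 → ecx=4-1=3
cmp ecx, 0  (cmp 3,0)
jg top: taken
sub esi, edi → esi=(-1)-1=-2
sub ecx, 1 → ecx=3-1=2
cmp ecx, 0  (cmp 2,0)
jg top: taken
sub esi, edi → esi=(-2)-1=-3
sub ecx, 1 → ecx=2-1=1
cmp ecx, 0  (cmp 1,0)
jg top: taken
sub esi, edi → esi=(-3)-1=-4
sub ecx, 1 → ecx=1-1=0
cmp ecx, 0  (cmp 0,0)
jg top: not taken
add edi, esi → edi=1+(-4)=-3
halt.
Total executed instructions: 29.

29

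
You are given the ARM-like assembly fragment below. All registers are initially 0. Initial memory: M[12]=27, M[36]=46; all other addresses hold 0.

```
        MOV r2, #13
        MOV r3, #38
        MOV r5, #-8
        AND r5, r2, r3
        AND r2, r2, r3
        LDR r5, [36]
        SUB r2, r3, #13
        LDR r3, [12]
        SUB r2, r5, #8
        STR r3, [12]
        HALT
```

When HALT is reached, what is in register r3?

27

r2=13
r3=38
r5=-8
r5=13&38=4
r2=13&38=4
r5=M[36]=46
r2=38-13=25
r3=M[12]=27
r2=46-8=38
STR r3, [12] → M[12]=27
halt.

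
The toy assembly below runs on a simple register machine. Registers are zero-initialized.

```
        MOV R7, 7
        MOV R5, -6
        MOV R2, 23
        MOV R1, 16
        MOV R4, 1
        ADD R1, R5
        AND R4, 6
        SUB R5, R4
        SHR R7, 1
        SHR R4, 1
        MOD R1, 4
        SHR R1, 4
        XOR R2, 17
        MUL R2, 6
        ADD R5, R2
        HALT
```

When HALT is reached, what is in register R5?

R7=7
R5=-6
R2=23
R1=16
R4=1
R1=16+(-6)=10
R4=1&6=0
R5=(-6)-0=-6
R7=7>>1=3
R4=0>>1=0
R1=10%4=2
R1=2>>4=0
R2=23^17=6
R2=6*6=36
R5=(-6)+36=30
halt.

30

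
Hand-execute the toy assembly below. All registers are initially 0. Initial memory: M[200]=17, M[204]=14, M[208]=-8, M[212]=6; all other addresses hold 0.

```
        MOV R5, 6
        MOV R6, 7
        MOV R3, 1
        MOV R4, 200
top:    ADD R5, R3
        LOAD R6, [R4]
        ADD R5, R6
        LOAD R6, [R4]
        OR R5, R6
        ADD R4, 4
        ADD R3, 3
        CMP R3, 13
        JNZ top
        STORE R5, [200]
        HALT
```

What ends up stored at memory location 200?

R5=6
R6=7
R3=1
R4=200
R5=6+1=7
R6=M[200]=17
R5=7+17=24
R6=M[200]=17
R5=24|17=25
R4=200+4=204
R3=1+3=4
CMP R3, 13  (cmp 4,13)
JNZ top: taken
R5=25+4=29
R6=M[204]=14
R5=29+14=43
R6=M[204]=14
R5=43|14=47
R4=204+4=208
R3=4+3=7
CMP R3, 13  (cmp 7,13)
JNZ top: taken
R5=47+7=54
R6=M[208]=-8
R5=54+(-8)=46
R6=M[208]=-8
R5=46|(-8)=-2
R4=208+4=212
R3=7+3=10
CMP R3, 13  (cmp 10,13)
JNZ top: taken
R5=(-2)+10=8
R6=M[212]=6
R5=8+6=14
R6=M[212]=6
R5=14|6=14
R4=212+4=216
R3=10+3=13
CMP R3, 13  (cmp 13,13)
JNZ top: not taken
STORE R5, [200] → M[200]=14
halt.

14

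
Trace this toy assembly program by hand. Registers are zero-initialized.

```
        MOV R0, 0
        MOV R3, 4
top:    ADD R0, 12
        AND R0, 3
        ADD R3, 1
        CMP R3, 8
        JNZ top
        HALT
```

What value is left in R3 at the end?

R0=0
R3=4
R0=0+12=12
R0=12&3=0
R3=4+1=5
CMP R3, 8  (cmp 5,8)
JNZ top: taken
R0=0+12=12
R0=12&3=0
R3=5+1=6
CMP R3, 8  (cmp 6,8)
JNZ top: taken
R0=0+12=12
R0=12&3=0
R3=6+1=7
CMP R3, 8  (cmp 7,8)
JNZ top: taken
R0=0+12=12
R0=12&3=0
R3=7+1=8
CMP R3, 8  (cmp 8,8)
JNZ top: not taken
halt.

8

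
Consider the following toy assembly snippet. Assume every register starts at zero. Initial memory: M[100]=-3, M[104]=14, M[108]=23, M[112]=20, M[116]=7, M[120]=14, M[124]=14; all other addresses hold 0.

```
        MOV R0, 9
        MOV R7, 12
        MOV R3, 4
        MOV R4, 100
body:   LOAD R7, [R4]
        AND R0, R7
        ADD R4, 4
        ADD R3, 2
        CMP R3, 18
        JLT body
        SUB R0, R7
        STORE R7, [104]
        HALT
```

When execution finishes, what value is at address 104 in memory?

MOV R0, 9 → R0=9
MOV R7, 12 → R7=12
MOV R3, 4 → R3=4
MOV R4, 100 → R4=100
LOAD R7, [R4] → R7=M[100]=-3
AND R0, R7 → R0=9&(-3)=9
ADD R4, 4 → R4=100+4=104
ADD R3, 2 → R3=4+2=6
CMP R3, 18  (cmp 6,18)
JLT body: taken
LOAD R7, [R4] → R7=M[104]=14
AND R0, R7 → R0=9&14=8
ADD R4, 4 → R4=104+4=108
ADD R3, 2 → R3=6+2=8
CMP R3, 18  (cmp 8,18)
JLT body: taken
LOAD R7, [R4] → R7=M[108]=23
AND R0, R7 → R0=8&23=0
ADD R4, 4 → R4=108+4=112
ADD R3, 2 → R3=8+2=10
CMP R3, 18  (cmp 10,18)
JLT body: taken
LOAD R7, [R4] → R7=M[112]=20
AND R0, R7 → R0=0&20=0
ADD R4, 4 → R4=112+4=116
ADD R3, 2 → R3=10+2=12
CMP R3, 18  (cmp 12,18)
JLT body: taken
LOAD R7, [R4] → R7=M[116]=7
AND R0, R7 → R0=0&7=0
ADD R4, 4 → R4=116+4=120
ADD R3, 2 → R3=12+2=14
CMP R3, 18  (cmp 14,18)
JLT body: taken
LOAD R7, [R4] → R7=M[120]=14
AND R0, R7 → R0=0&14=0
ADD R4, 4 → R4=120+4=124
ADD R3, 2 → R3=14+2=16
CMP R3, 18  (cmp 16,18)
JLT body: taken
LOAD R7, [R4] → R7=M[124]=14
AND R0, R7 → R0=0&14=0
ADD R4, 4 → R4=124+4=128
ADD R3, 2 → R3=16+2=18
CMP R3, 18  (cmp 18,18)
JLT body: not taken
SUB R0, R7 → R0=0-14=-14
STORE R7, [104] → M[104]=14
halt.

14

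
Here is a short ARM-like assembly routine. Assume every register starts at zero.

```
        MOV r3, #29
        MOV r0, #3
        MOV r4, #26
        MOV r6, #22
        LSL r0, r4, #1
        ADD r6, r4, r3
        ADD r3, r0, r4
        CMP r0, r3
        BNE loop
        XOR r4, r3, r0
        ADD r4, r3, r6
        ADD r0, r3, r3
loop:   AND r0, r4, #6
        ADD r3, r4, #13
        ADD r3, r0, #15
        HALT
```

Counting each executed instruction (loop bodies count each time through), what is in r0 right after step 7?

52

after MOV r3, #29: r3=29
after MOV r0, #3: r0=3
after MOV r4, #26: r4=26
after MOV r6, #22: r6=22
after LSL r0, r4, #1: r0=26<<1=52
after ADD r6, r4, r3: r6=26+29=55
after ADD r3, r0, r4: r3=52+26=78
After step 7: r0 = 52.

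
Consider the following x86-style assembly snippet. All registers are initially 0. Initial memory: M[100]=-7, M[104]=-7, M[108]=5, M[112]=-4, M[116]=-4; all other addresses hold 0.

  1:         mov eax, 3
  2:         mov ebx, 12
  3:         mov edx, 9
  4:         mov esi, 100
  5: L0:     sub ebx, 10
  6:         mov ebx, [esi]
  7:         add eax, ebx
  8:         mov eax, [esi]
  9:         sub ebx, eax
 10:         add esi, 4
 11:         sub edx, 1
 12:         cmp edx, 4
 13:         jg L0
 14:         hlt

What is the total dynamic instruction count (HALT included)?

50

mov eax, 3 → eax=3
mov ebx, 12 → ebx=12
mov edx, 9 → edx=9
mov esi, 100 → esi=100
sub ebx, 10 → ebx=12-10=2
mov ebx, [esi] → ebx=M[100]=-7
add eax, ebx → eax=3+(-7)=-4
mov eax, [esi] → eax=M[100]=-7
sub ebx, eax → ebx=(-7)-(-7)=0
add esi, 4 → esi=100+4=104
sub edx, 1 → edx=9-1=8
cmp edx, 4  (cmp 8,4)
jg L0: taken
sub ebx, 10 → ebx=0-10=-10
mov ebx, [esi] → ebx=M[104]=-7
add eax, ebx → eax=(-7)+(-7)=-14
mov eax, [esi] → eax=M[104]=-7
sub ebx, eax → ebx=(-7)-(-7)=0
add esi, 4 → esi=104+4=108
sub edx, 1 → edx=8-1=7
cmp edx, 4  (cmp 7,4)
jg L0: taken
sub ebx, 10 → ebx=0-10=-10
mov ebx, [esi] → ebx=M[108]=5
add eax, ebx → eax=(-7)+5=-2
mov eax, [esi] → eax=M[108]=5
sub ebx, eax → ebx=5-5=0
add esi, 4 → esi=108+4=112
sub edx, 1 → edx=7-1=6
cmp edx, 4  (cmp 6,4)
jg L0: taken
sub ebx, 10 → ebx=0-10=-10
mov ebx, [esi] → ebx=M[112]=-4
add eax, ebx → eax=5+(-4)=1
mov eax, [esi] → eax=M[112]=-4
sub ebx, eax → ebx=(-4)-(-4)=0
add esi, 4 → esi=112+4=116
sub edx, 1 → edx=6-1=5
cmp edx, 4  (cmp 5,4)
jg L0: taken
sub ebx, 10 → ebx=0-10=-10
mov ebx, [esi] → ebx=M[116]=-4
add eax, ebx → eax=(-4)+(-4)=-8
mov eax, [esi] → eax=M[116]=-4
sub ebx, eax → ebx=(-4)-(-4)=0
add esi, 4 → esi=116+4=120
sub edx, 1 → edx=5-1=4
cmp edx, 4  (cmp 4,4)
jg L0: not taken
halt.
Total executed instructions: 50.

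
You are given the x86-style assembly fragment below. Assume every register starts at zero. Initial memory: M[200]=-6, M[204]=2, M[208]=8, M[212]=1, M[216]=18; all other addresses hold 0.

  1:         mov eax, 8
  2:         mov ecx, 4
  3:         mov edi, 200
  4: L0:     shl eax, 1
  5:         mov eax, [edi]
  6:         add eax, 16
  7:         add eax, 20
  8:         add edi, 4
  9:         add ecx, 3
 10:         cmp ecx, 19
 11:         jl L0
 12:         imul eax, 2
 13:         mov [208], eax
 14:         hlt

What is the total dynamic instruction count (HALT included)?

46

eax=8
ecx=4
edi=200
eax=8<<1=16
eax=M[200]=-6
eax=(-6)+16=10
eax=10+20=30
edi=200+4=204
ecx=4+3=7
cmp ecx, 19  (cmp 7,19)
jl L0: taken
eax=30<<1=60
eax=M[204]=2
eax=2+16=18
eax=18+20=38
edi=204+4=208
ecx=7+3=10
cmp ecx, 19  (cmp 10,19)
jl L0: taken
eax=38<<1=76
eax=M[208]=8
eax=8+16=24
eax=24+20=44
edi=208+4=212
ecx=10+3=13
cmp ecx, 19  (cmp 13,19)
jl L0: taken
eax=44<<1=88
eax=M[212]=1
eax=1+16=17
eax=17+20=37
edi=212+4=216
ecx=13+3=16
cmp ecx, 19  (cmp 16,19)
jl L0: taken
eax=37<<1=74
eax=M[216]=18
eax=18+16=34
eax=34+20=54
edi=216+4=220
ecx=16+3=19
cmp ecx, 19  (cmp 19,19)
jl L0: not taken
eax=54*2=108
mov [208], eax → M[208]=108
halt.
Total executed instructions: 46.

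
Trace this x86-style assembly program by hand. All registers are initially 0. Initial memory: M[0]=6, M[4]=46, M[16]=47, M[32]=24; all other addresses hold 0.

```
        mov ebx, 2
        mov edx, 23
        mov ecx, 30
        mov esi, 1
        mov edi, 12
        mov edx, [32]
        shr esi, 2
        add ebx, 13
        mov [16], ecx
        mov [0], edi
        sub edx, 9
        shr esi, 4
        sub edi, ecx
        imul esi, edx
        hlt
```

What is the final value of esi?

mov ebx, 2 → ebx=2
mov edx, 23 → edx=23
mov ecx, 30 → ecx=30
mov esi, 1 → esi=1
mov edi, 12 → edi=12
mov edx, [32] → edx=M[32]=24
shr esi, 2 → esi=1>>2=0
add ebx, 13 → ebx=2+13=15
mov [16], ecx → M[16]=30
mov [0], edi → M[0]=12
sub edx, 9 → edx=24-9=15
shr esi, 4 → esi=0>>4=0
sub edi, ecx → edi=12-30=-18
imul esi, edx → esi=0*15=0
halt.

0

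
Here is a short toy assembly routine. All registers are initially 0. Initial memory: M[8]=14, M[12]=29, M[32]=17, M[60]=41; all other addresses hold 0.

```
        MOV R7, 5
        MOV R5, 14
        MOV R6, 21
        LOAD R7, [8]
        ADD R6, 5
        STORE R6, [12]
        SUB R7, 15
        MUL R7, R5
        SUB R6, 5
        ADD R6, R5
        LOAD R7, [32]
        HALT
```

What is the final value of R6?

MOV R7, 5 → R7=5
MOV R5, 14 → R5=14
MOV R6, 21 → R6=21
LOAD R7, [8] → R7=M[8]=14
ADD R6, 5 → R6=21+5=26
STORE R6, [12] → M[12]=26
SUB R7, 15 → R7=14-15=-1
MUL R7, R5 → R7=(-1)*14=-14
SUB R6, 5 → R6=26-5=21
ADD R6, R5 → R6=21+14=35
LOAD R7, [32] → R7=M[32]=17
halt.

35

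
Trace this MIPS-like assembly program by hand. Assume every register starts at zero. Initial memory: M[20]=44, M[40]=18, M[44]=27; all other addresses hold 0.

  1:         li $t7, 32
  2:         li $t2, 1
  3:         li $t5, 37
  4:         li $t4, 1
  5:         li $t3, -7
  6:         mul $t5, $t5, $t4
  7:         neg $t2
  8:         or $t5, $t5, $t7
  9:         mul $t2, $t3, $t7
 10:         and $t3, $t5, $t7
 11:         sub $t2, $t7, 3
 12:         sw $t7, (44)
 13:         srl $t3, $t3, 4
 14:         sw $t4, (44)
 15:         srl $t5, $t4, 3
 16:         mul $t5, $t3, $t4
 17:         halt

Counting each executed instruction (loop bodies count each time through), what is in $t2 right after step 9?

-224

$t7=32
$t2=1
$t5=37
$t4=1
$t3=-7
$t5=37*1=37
$t2=-(1)=-1
$t5=37|32=37
$t2=(-7)*32=-224
After step 9: $t2 = -224.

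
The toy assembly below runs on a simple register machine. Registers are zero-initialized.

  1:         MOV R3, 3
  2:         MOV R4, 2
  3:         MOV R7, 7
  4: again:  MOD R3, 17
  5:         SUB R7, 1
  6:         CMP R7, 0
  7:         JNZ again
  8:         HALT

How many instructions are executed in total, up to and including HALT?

R3=3
R4=2
R7=7
R3=3%17=3
R7=7-1=6
CMP R7, 0  (cmp 6,0)
JNZ again: taken
R3=3%17=3
R7=6-1=5
CMP R7, 0  (cmp 5,0)
JNZ again: taken
R3=3%17=3
R7=5-1=4
CMP R7, 0  (cmp 4,0)
JNZ again: taken
R3=3%17=3
R7=4-1=3
CMP R7, 0  (cmp 3,0)
JNZ again: taken
R3=3%17=3
R7=3-1=2
CMP R7, 0  (cmp 2,0)
JNZ again: taken
R3=3%17=3
R7=2-1=1
CMP R7, 0  (cmp 1,0)
JNZ again: taken
R3=3%17=3
R7=1-1=0
CMP R7, 0  (cmp 0,0)
JNZ again: not taken
halt.
Total executed instructions: 32.

32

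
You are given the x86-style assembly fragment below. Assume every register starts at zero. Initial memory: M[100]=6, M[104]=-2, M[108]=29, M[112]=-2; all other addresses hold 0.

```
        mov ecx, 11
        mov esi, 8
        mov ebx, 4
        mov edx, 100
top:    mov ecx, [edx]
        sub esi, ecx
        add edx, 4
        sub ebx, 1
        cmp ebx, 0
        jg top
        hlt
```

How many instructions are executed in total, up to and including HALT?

29

after mov ecx, 11: ecx=11
after mov esi, 8: esi=8
after mov ebx, 4: ebx=4
after mov edx, 100: edx=100
after mov ecx, [edx]: ecx=M[100]=6
after sub esi, ecx: esi=8-6=2
after add edx, 4: edx=100+4=104
after sub ebx, 1: ebx=4-1=3
cmp ebx, 0  (cmp 3,0)
jg top: taken
after mov ecx, [edx]: ecx=M[104]=-2
after sub esi, ecx: esi=2-(-2)=4
after add edx, 4: edx=104+4=108
after sub ebx, 1: ebx=3-1=2
cmp ebx, 0  (cmp 2,0)
jg top: taken
after mov ecx, [edx]: ecx=M[108]=29
after sub esi, ecx: esi=4-29=-25
after add edx, 4: edx=108+4=112
after sub ebx, 1: ebx=2-1=1
cmp ebx, 0  (cmp 1,0)
jg top: taken
after mov ecx, [edx]: ecx=M[112]=-2
after sub esi, ecx: esi=(-25)-(-2)=-23
after add edx, 4: edx=112+4=116
after sub ebx, 1: ebx=1-1=0
cmp ebx, 0  (cmp 0,0)
jg top: not taken
halt.
Total executed instructions: 29.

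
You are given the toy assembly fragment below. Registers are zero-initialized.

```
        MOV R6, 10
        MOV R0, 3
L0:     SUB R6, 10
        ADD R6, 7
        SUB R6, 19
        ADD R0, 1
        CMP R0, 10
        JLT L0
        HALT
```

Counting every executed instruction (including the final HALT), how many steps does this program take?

45

MOV R6, 10 → R6=10
MOV R0, 3 → R0=3
SUB R6, 10 → R6=10-10=0
ADD R6, 7 → R6=0+7=7
SUB R6, 19 → R6=7-19=-12
ADD R0, 1 → R0=3+1=4
CMP R0, 10  (cmp 4,10)
JLT L0: taken
SUB R6, 10 → R6=(-12)-10=-22
ADD R6, 7 → R6=(-22)+7=-15
SUB R6, 19 → R6=(-15)-19=-34
ADD R0, 1 → R0=4+1=5
CMP R0, 10  (cmp 5,10)
JLT L0: taken
SUB R6, 10 → R6=(-34)-10=-44
ADD R6, 7 → R6=(-44)+7=-37
SUB R6, 19 → R6=(-37)-19=-56
ADD R0, 1 → R0=5+1=6
CMP R0, 10  (cmp 6,10)
JLT L0: taken
SUB R6, 10 → R6=(-56)-10=-66
ADD R6, 7 → R6=(-66)+7=-59
SUB R6, 19 → R6=(-59)-19=-78
ADD R0, 1 → R0=6+1=7
CMP R0, 10  (cmp 7,10)
JLT L0: taken
SUB R6, 10 → R6=(-78)-10=-88
ADD R6, 7 → R6=(-88)+7=-81
SUB R6, 19 → R6=(-81)-19=-100
ADD R0, 1 → R0=7+1=8
CMP R0, 10  (cmp 8,10)
JLT L0: taken
SUB R6, 10 → R6=(-100)-10=-110
ADD R6, 7 → R6=(-110)+7=-103
SUB R6, 19 → R6=(-103)-19=-122
ADD R0, 1 → R0=8+1=9
CMP R0, 10  (cmp 9,10)
JLT L0: taken
SUB R6, 10 → R6=(-122)-10=-132
ADD R6, 7 → R6=(-132)+7=-125
SUB R6, 19 → R6=(-125)-19=-144
ADD R0, 1 → R0=9+1=10
CMP R0, 10  (cmp 10,10)
JLT L0: not taken
halt.
Total executed instructions: 45.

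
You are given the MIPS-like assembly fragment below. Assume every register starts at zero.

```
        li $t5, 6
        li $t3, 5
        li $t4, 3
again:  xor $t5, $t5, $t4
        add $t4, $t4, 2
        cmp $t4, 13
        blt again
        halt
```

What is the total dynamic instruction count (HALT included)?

li $t5, 6 → $t5=6
li $t3, 5 → $t3=5
li $t4, 3 → $t4=3
xor $t5, $t5, $t4 → $t5=6^3=5
add $t4, $t4, 2 → $t4=3+2=5
cmp $t4, 13  (cmp 5,13)
blt again: taken
xor $t5, $t5, $t4 → $t5=5^5=0
add $t4, $t4, 2 → $t4=5+2=7
cmp $t4, 13  (cmp 7,13)
blt again: taken
xor $t5, $t5, $t4 → $t5=0^7=7
add $t4, $t4, 2 → $t4=7+2=9
cmp $t4, 13  (cmp 9,13)
blt again: taken
xor $t5, $t5, $t4 → $t5=7^9=14
add $t4, $t4, 2 → $t4=9+2=11
cmp $t4, 13  (cmp 11,13)
blt again: taken
xor $t5, $t5, $t4 → $t5=14^11=5
add $t4, $t4, 2 → $t4=11+2=13
cmp $t4, 13  (cmp 13,13)
blt again: not taken
halt.
Total executed instructions: 24.

24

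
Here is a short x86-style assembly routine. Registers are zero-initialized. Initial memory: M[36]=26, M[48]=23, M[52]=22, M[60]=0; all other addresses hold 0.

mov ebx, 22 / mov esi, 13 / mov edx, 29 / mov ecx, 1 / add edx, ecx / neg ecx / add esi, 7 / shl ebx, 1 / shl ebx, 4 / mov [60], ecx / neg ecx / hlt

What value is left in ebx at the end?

704

ebx=22
esi=13
edx=29
ecx=1
edx=29+1=30
ecx=-(1)=-1
esi=13+7=20
ebx=22<<1=44
ebx=44<<4=704
mov [60], ecx → M[60]=-1
ecx=-(-1)=1
halt.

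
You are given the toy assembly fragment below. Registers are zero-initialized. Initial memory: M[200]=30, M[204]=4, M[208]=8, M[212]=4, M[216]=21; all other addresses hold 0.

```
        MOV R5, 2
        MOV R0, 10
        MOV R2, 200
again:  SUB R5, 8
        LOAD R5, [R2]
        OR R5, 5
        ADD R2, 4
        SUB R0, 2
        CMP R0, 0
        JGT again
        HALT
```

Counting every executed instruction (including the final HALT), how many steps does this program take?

R5=2
R0=10
R2=200
R5=2-8=-6
R5=M[200]=30
R5=30|5=31
R2=200+4=204
R0=10-2=8
CMP R0, 0  (cmp 8,0)
JGT again: taken
R5=31-8=23
R5=M[204]=4
R5=4|5=5
R2=204+4=208
R0=8-2=6
CMP R0, 0  (cmp 6,0)
JGT again: taken
R5=5-8=-3
R5=M[208]=8
R5=8|5=13
R2=208+4=212
R0=6-2=4
CMP R0, 0  (cmp 4,0)
JGT again: taken
R5=13-8=5
R5=M[212]=4
R5=4|5=5
R2=212+4=216
R0=4-2=2
CMP R0, 0  (cmp 2,0)
JGT again: taken
R5=5-8=-3
R5=M[216]=21
R5=21|5=21
R2=216+4=220
R0=2-2=0
CMP R0, 0  (cmp 0,0)
JGT again: not taken
halt.
Total executed instructions: 39.

39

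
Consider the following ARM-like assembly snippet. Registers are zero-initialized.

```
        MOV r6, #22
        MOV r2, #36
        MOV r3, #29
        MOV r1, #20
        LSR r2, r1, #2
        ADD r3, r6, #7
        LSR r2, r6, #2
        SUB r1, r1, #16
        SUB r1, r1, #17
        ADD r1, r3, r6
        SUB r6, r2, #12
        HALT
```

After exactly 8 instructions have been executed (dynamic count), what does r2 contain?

5

MOV r6, #22 → r6=22
MOV r2, #36 → r2=36
MOV r3, #29 → r3=29
MOV r1, #20 → r1=20
LSR r2, r1, #2 → r2=20>>2=5
ADD r3, r6, #7 → r3=22+7=29
LSR r2, r6, #2 → r2=22>>2=5
SUB r1, r1, #16 → r1=20-16=4
After step 8: r2 = 5.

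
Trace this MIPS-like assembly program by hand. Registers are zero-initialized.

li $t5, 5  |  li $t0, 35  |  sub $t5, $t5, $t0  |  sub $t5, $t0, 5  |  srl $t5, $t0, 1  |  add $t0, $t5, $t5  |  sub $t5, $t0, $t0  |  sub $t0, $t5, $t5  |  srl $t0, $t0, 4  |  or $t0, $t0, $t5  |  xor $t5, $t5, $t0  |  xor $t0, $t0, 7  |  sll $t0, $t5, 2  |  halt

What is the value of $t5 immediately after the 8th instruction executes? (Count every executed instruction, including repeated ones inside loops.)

0

$t5=5
$t0=35
$t5=5-35=-30
$t5=35-5=30
$t5=35>>1=17
$t0=17+17=34
$t5=34-34=0
$t0=0-0=0
After step 8: $t5 = 0.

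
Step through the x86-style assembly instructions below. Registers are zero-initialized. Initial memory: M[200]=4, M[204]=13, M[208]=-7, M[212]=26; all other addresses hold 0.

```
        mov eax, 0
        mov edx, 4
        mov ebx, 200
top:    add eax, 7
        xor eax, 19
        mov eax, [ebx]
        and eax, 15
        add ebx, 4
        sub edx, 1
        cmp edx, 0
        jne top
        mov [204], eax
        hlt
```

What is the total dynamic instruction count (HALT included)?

mov eax, 0 → eax=0
mov edx, 4 → edx=4
mov ebx, 200 → ebx=200
add eax, 7 → eax=0+7=7
xor eax, 19 → eax=7^19=20
mov eax, [ebx] → eax=M[200]=4
and eax, 15 → eax=4&15=4
add ebx, 4 → ebx=200+4=204
sub edx, 1 → edx=4-1=3
cmp edx, 0  (cmp 3,0)
jne top: taken
add eax, 7 → eax=4+7=11
xor eax, 19 → eax=11^19=24
mov eax, [ebx] → eax=M[204]=13
and eax, 15 → eax=13&15=13
add ebx, 4 → ebx=204+4=208
sub edx, 1 → edx=3-1=2
cmp edx, 0  (cmp 2,0)
jne top: taken
add eax, 7 → eax=13+7=20
xor eax, 19 → eax=20^19=7
mov eax, [ebx] → eax=M[208]=-7
and eax, 15 → eax=(-7)&15=9
add ebx, 4 → ebx=208+4=212
sub edx, 1 → edx=2-1=1
cmp edx, 0  (cmp 1,0)
jne top: taken
add eax, 7 → eax=9+7=16
xor eax, 19 → eax=16^19=3
mov eax, [ebx] → eax=M[212]=26
and eax, 15 → eax=26&15=10
add ebx, 4 → ebx=212+4=216
sub edx, 1 → edx=1-1=0
cmp edx, 0  (cmp 0,0)
jne top: not taken
mov [204], eax → M[204]=10
halt.
Total executed instructions: 37.

37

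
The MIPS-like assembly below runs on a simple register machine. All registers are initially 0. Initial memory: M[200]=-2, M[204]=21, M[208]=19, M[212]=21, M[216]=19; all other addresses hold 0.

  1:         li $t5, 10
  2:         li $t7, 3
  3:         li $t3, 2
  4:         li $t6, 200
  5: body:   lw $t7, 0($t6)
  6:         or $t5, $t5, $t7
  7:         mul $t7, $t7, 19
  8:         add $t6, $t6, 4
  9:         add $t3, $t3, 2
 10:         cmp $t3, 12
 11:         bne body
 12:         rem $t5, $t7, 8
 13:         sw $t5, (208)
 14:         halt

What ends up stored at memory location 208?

li $t5, 10 → $t5=10
li $t7, 3 → $t7=3
li $t3, 2 → $t3=2
li $t6, 200 → $t6=200
lw $t7, 0($t6) → $t7=M[200]=-2
or $t5, $t5, $t7 → $t5=10|(-2)=-2
mul $t7, $t7, 19 → $t7=(-2)*19=-38
add $t6, $t6, 4 → $t6=200+4=204
add $t3, $t3, 2 → $t3=2+2=4
cmp $t3, 12  (cmp 4,12)
bne body: taken
lw $t7, 0($t6) → $t7=M[204]=21
or $t5, $t5, $t7 → $t5=(-2)|21=-1
mul $t7, $t7, 19 → $t7=21*19=399
add $t6, $t6, 4 → $t6=204+4=208
add $t3, $t3, 2 → $t3=4+2=6
cmp $t3, 12  (cmp 6,12)
bne body: taken
lw $t7, 0($t6) → $t7=M[208]=19
or $t5, $t5, $t7 → $t5=(-1)|19=-1
mul $t7, $t7, 19 → $t7=19*19=361
add $t6, $t6, 4 → $t6=208+4=212
add $t3, $t3, 2 → $t3=6+2=8
cmp $t3, 12  (cmp 8,12)
bne body: taken
lw $t7, 0($t6) → $t7=M[212]=21
or $t5, $t5, $t7 → $t5=(-1)|21=-1
mul $t7, $t7, 19 → $t7=21*19=399
add $t6, $t6, 4 → $t6=212+4=216
add $t3, $t3, 2 → $t3=8+2=10
cmp $t3, 12  (cmp 10,12)
bne body: taken
lw $t7, 0($t6) → $t7=M[216]=19
or $t5, $t5, $t7 → $t5=(-1)|19=-1
mul $t7, $t7, 19 → $t7=19*19=361
add $t6, $t6, 4 → $t6=216+4=220
add $t3, $t3, 2 → $t3=10+2=12
cmp $t3, 12  (cmp 12,12)
bne body: not taken
rem $t5, $t7, 8 → $t5=361%8=1
sw $t5, (208) → M[208]=1
halt.

1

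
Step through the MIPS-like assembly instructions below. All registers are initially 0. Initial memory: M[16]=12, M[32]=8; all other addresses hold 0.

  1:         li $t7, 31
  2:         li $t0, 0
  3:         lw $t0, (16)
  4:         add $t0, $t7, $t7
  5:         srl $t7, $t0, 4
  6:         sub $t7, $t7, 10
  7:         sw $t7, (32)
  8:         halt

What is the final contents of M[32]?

-7

$t7=31
$t0=0
$t0=M[16]=12
$t0=31+31=62
$t7=62>>4=3
$t7=3-10=-7
sw $t7, (32) → M[32]=-7
halt.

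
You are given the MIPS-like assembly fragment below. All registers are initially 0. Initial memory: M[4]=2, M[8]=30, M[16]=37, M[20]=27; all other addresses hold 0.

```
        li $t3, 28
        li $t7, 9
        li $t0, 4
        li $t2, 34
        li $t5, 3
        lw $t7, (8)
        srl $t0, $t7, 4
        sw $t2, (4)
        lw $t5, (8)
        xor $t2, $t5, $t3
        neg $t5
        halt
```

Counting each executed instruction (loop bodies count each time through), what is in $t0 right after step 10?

1

after li $t3, 28: $t3=28
after li $t7, 9: $t7=9
after li $t0, 4: $t0=4
after li $t2, 34: $t2=34
after li $t5, 3: $t5=3
after lw $t7, (8): $t7=M[8]=30
after srl $t0, $t7, 4: $t0=30>>4=1
sw $t2, (4) → M[4]=34
after lw $t5, (8): $t5=M[8]=30
after xor $t2, $t5, $t3: $t2=30^28=2
After step 10: $t0 = 1.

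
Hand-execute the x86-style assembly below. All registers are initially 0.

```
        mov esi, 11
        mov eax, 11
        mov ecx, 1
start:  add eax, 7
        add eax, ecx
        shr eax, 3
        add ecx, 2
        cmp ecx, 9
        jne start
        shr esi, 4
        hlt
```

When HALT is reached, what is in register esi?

mov esi, 11 → esi=11
mov eax, 11 → eax=11
mov ecx, 1 → ecx=1
add eax, 7 → eax=11+7=18
add eax, ecx → eax=18+1=19
shr eax, 3 → eax=19>>3=2
add ecx, 2 → ecx=1+2=3
cmp ecx, 9  (cmp 3,9)
jne start: taken
add eax, 7 → eax=2+7=9
add eax, ecx → eax=9+3=12
shr eax, 3 → eax=12>>3=1
add ecx, 2 → ecx=3+2=5
cmp ecx, 9  (cmp 5,9)
jne start: taken
add eax, 7 → eax=1+7=8
add eax, ecx → eax=8+5=13
shr eax, 3 → eax=13>>3=1
add ecx, 2 → ecx=5+2=7
cmp ecx, 9  (cmp 7,9)
jne start: taken
add eax, 7 → eax=1+7=8
add eax, ecx → eax=8+7=15
shr eax, 3 → eax=15>>3=1
add ecx, 2 → ecx=7+2=9
cmp ecx, 9  (cmp 9,9)
jne start: not taken
shr esi, 4 → esi=11>>4=0
halt.

0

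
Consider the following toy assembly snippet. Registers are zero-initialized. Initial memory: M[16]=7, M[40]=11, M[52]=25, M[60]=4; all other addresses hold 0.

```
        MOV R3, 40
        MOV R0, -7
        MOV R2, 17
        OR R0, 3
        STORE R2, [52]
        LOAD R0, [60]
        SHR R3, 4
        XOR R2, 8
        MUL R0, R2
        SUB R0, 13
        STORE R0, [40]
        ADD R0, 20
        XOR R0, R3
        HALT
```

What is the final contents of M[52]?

MOV R3, 40 → R3=40
MOV R0, -7 → R0=-7
MOV R2, 17 → R2=17
OR R0, 3 → R0=(-7)|3=-5
STORE R2, [52] → M[52]=17
LOAD R0, [60] → R0=M[60]=4
SHR R3, 4 → R3=40>>4=2
XOR R2, 8 → R2=17^8=25
MUL R0, R2 → R0=4*25=100
SUB R0, 13 → R0=100-13=87
STORE R0, [40] → M[40]=87
ADD R0, 20 → R0=87+20=107
XOR R0, R3 → R0=107^2=105
halt.

17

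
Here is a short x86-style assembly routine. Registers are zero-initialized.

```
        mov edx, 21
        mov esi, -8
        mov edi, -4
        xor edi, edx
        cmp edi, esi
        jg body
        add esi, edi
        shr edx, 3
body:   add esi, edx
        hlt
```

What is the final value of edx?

2

edx=21
esi=-8
edi=-4
edi=(-4)^21=-23
cmp edi, esi  (cmp -23,-8)
jg body: not taken
esi=(-8)+(-23)=-31
edx=21>>3=2
esi=(-31)+2=-29
halt.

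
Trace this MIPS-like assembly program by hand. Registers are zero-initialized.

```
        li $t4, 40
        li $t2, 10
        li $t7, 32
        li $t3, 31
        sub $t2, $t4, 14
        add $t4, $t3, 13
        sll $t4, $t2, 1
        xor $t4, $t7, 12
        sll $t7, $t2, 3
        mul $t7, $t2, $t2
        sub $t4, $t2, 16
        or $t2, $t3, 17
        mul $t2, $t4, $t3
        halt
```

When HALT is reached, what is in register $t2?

$t4=40
$t2=10
$t7=32
$t3=31
$t2=40-14=26
$t4=31+13=44
$t4=26<<1=52
$t4=32^12=44
$t7=26<<3=208
$t7=26*26=676
$t4=26-16=10
$t2=31|17=31
$t2=10*31=310
halt.

310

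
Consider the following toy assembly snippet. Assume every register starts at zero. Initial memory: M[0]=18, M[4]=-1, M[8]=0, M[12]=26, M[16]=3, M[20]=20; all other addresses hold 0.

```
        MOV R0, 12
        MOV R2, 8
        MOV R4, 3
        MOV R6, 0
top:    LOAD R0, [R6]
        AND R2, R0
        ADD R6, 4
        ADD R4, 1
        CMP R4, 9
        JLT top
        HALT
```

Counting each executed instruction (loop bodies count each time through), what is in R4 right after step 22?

6

R0=12
R2=8
R4=3
R6=0
R0=M[0]=18
R2=8&18=0
R6=0+4=4
R4=3+1=4
CMP R4, 9  (cmp 4,9)
JLT top: taken
R0=M[4]=-1
R2=0&(-1)=0
R6=4+4=8
R4=4+1=5
CMP R4, 9  (cmp 5,9)
JLT top: taken
R0=M[8]=0
R2=0&0=0
R6=8+4=12
R4=5+1=6
CMP R4, 9  (cmp 6,9)
JLT top: taken
After step 22: R4 = 6.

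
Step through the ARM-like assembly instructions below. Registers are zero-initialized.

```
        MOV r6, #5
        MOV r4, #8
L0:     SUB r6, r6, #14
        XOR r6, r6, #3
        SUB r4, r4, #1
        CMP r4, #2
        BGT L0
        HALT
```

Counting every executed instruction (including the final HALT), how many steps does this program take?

33

r6=5
r4=8
r6=5-14=-9
r6=(-9)^3=-12
r4=8-1=7
CMP r4, #2  (cmp 7,2)
BGT L0: taken
r6=(-12)-14=-26
r6=(-26)^3=-27
r4=7-1=6
CMP r4, #2  (cmp 6,2)
BGT L0: taken
r6=(-27)-14=-41
r6=(-41)^3=-44
r4=6-1=5
CMP r4, #2  (cmp 5,2)
BGT L0: taken
r6=(-44)-14=-58
r6=(-58)^3=-59
r4=5-1=4
CMP r4, #2  (cmp 4,2)
BGT L0: taken
r6=(-59)-14=-73
r6=(-73)^3=-76
r4=4-1=3
CMP r4, #2  (cmp 3,2)
BGT L0: taken
r6=(-76)-14=-90
r6=(-90)^3=-91
r4=3-1=2
CMP r4, #2  (cmp 2,2)
BGT L0: not taken
halt.
Total executed instructions: 33.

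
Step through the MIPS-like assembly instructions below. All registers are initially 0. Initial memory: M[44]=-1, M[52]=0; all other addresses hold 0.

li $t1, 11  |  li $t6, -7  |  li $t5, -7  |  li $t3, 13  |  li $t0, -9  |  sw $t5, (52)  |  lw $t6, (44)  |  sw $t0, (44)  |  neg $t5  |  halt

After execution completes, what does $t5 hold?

7

after li $t1, 11: $t1=11
after li $t6, -7: $t6=-7
after li $t5, -7: $t5=-7
after li $t3, 13: $t3=13
after li $t0, -9: $t0=-9
sw $t5, (52) → M[52]=-7
after lw $t6, (44): $t6=M[44]=-1
sw $t0, (44) → M[44]=-9
after neg $t5: $t5=-(-7)=7
halt.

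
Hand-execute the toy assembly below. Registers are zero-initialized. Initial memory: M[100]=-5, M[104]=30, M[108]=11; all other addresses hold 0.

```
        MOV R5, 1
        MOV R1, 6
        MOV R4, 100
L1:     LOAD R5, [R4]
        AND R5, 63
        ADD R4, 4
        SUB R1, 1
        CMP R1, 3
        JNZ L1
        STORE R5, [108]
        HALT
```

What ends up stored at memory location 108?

R5=1
R1=6
R4=100
R5=M[100]=-5
R5=(-5)&63=59
R4=100+4=104
R1=6-1=5
CMP R1, 3  (cmp 5,3)
JNZ L1: taken
R5=M[104]=30
R5=30&63=30
R4=104+4=108
R1=5-1=4
CMP R1, 3  (cmp 4,3)
JNZ L1: taken
R5=M[108]=11
R5=11&63=11
R4=108+4=112
R1=4-1=3
CMP R1, 3  (cmp 3,3)
JNZ L1: not taken
STORE R5, [108] → M[108]=11
halt.

11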